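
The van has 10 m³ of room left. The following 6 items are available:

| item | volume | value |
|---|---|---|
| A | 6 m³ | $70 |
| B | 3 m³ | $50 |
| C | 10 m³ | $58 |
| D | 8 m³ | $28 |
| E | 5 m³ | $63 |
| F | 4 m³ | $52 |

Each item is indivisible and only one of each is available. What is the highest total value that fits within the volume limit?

$122

Check high-value combinations within 10 m³:
- A+F: volume 6+4=10, value 70+52=122
- A+B: volume 6+3=9, value 70+50=120
- E+F: volume 5+4=9, value 63+52=115
- B+E: volume 3+5=8, value 50+63=113
Best: $122.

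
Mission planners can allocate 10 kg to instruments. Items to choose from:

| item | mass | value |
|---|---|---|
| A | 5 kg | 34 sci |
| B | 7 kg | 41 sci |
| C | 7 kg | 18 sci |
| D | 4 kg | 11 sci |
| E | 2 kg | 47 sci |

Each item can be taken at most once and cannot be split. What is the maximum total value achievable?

88 sci

Check high-value combinations within 10 kg:
- B+E: mass 7+2=9, value 41+47=88
- A+E: mass 5+2=7, value 34+47=81
- C+E: mass 7+2=9, value 18+47=65
Best: 88 sci.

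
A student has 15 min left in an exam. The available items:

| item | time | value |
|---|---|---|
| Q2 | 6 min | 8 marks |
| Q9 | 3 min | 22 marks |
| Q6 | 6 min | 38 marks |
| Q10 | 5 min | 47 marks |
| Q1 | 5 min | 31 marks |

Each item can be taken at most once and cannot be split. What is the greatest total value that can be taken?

Check high-value combinations within 15 min:
- Q9+Q6+Q10: time 3+6+5=14, value 22+38+47=107
- Q9+Q10+Q1: time 3+5+5=13, value 22+47+31=100
- Q9+Q6+Q1: time 3+6+5=14, value 22+38+31=91
- Q6+Q10: time 6+5=11, value 38+47=85
Best: 107 marks.

107 marks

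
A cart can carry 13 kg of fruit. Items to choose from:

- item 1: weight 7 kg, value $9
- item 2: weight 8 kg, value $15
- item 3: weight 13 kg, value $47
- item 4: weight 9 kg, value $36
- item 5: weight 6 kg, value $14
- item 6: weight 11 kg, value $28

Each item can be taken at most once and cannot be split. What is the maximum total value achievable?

$47

This is a 0/1 knapsack; check combinations near the capacity.
- item 3: weight 13, value 47
- item 4: weight 9, value 36
- item 6: weight 11, value 28
- item 1+item 5: weight 7+6=13, value 9+14=23
- item 2: weight 8, value 15
Best: $47.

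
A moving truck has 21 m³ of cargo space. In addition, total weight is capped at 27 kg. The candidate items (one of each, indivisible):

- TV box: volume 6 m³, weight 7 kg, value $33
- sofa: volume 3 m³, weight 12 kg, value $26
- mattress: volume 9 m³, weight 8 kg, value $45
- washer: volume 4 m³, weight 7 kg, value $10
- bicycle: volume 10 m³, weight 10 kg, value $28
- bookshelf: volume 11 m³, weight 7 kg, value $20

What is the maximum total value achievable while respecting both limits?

Feasible sets respecting both limits:
- TV box+sofa+mattress: volume 18, weight 27, value 104
- TV box+mattress+washer: volume 19, weight 22, value 88
- sofa+mattress+washer: volume 16, weight 27, value 81
Best: $104.

$104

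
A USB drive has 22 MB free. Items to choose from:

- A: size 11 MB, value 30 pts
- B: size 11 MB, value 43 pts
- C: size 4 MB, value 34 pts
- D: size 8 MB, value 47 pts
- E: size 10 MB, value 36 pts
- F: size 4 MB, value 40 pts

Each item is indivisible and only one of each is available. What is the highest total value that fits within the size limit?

123 pts

Check high-value combinations within 22 MB:
- D+E+F: size 8+10+4=22, value 47+36+40=123
- C+D+F: size 4+8+4=16, value 34+47+40=121
- B+C+F: size 11+4+4=19, value 43+34+40=117
- C+D+E: size 4+8+10=22, value 34+47+36=117
- C+E+F: size 4+10+4=18, value 34+36+40=110
Best: 123 pts.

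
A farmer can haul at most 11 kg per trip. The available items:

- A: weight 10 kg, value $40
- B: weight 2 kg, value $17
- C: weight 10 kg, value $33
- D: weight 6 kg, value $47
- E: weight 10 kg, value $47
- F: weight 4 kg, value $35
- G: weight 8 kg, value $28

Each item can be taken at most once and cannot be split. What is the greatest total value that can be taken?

$82

Check high-value combinations within 11 kg:
- D+F: weight 6+4=10, value 47+35=82
- B+D: weight 2+6=8, value 17+47=64
- B+F: weight 2+4=6, value 17+35=52
Best: $82.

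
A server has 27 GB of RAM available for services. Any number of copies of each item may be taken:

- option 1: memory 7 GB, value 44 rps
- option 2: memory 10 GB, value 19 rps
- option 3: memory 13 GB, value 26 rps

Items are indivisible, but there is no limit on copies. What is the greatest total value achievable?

Best value-per-unit is option 1 at 44/7, and filling with it alone uses memory 3×7=21. No mix of the others beats 3×44 = 132.

132 rps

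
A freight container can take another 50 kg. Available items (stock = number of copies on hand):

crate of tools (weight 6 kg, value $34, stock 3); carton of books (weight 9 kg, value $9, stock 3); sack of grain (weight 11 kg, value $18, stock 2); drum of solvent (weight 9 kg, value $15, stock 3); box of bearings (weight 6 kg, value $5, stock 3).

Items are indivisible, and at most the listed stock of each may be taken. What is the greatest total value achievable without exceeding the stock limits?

$153

Best selections within weight 50 and stock limits:
- 3×crate of tools + 2×sack of grain + 1×drum of solvent: weight 49, value 153
- 3×crate of tools + 1×sack of grain + 2×drum of solvent: weight 47, value 150
Best: $153.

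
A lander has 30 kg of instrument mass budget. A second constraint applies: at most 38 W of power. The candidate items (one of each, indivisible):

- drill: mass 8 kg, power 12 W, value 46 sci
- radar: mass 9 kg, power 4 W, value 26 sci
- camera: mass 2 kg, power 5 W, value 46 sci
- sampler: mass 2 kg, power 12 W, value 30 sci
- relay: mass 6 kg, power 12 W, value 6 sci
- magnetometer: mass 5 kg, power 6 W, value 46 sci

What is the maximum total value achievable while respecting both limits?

Feasible sets respecting both limits:
- drill+camera+sampler+magnetometer: mass 17, power 35, value 168
- drill+radar+camera+magnetometer: mass 24, power 27, value 164
- drill+radar+camera+sampler: mass 21, power 33, value 148
- drill+radar+sampler+magnetometer: mass 24, power 34, value 148
Best: 168 sci.

168 sci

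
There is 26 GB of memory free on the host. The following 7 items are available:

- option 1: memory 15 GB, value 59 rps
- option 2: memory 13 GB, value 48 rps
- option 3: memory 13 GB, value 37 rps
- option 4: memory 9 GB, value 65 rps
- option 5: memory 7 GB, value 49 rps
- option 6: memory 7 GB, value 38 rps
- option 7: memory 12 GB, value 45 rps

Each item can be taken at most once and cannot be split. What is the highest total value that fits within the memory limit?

152 rps

Check high-value combinations within 26 GB:
- option 4+option 5+option 6: memory 9+7+7=23, value 65+49+38=152
- option 5+option 6+option 7: memory 7+7+12=26, value 49+38+45=132
- option 1+option 4: memory 15+9=24, value 59+65=124
Best: 152 rps.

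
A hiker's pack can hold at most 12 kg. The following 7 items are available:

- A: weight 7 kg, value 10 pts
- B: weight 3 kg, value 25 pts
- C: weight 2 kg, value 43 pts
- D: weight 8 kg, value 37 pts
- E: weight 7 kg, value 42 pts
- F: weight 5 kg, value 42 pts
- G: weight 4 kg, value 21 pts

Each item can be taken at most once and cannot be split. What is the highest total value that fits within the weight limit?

110 pts

Check high-value combinations within 12 kg:
- B+C+F: weight 3+2+5=10, value 25+43+42=110
- B+C+E: weight 3+2+7=12, value 25+43+42=110
- C+F+G: weight 2+5+4=11, value 43+42+21=106
- B+C+G: weight 3+2+4=9, value 25+43+21=89
- B+F+G: weight 3+5+4=12, value 25+42+21=88
Best: 110 pts.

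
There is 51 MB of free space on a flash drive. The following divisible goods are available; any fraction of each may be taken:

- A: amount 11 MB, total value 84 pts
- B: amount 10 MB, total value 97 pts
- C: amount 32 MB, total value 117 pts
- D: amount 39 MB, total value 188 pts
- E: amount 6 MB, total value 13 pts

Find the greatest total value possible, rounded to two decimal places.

Take in order of value per unit:
- B (97/10 per unit): all 10 → value 97, running total 97.00
- A (84/11 per unit): all 11 → value 84, running total 181.00
- D (188/39 per unit): 30 of 39 → value 30×188/39 = 144.6154, running total 325.62
Total 325.62.

325.62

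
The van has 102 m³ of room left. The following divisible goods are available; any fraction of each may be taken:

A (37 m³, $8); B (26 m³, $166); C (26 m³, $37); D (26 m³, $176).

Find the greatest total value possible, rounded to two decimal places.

384.19

Take in order of value per unit:
- D (176/26 per unit): all 26 → value 176, running total 176.00
- B (166/26 per unit): all 26 → value 166, running total 342.00
- C (37/26 per unit): all 26 → value 37, running total 379.00
- A (8/37 per unit): 24 of 37 → value 24×8/37 = 5.1892, running total 384.19
Total 384.19.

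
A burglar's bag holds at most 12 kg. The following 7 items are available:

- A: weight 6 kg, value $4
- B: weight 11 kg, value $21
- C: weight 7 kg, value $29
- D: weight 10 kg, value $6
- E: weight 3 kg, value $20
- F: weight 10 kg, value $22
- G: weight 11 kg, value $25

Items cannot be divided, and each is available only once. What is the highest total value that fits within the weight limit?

This is a 0/1 knapsack; check combinations near the capacity.
- C+E: weight 7+3=10, value 29+20=49
- C: weight 7, value 29
- G: weight 11, value 25
- A+E: weight 6+3=9, value 4+20=24
Best: $49.

$49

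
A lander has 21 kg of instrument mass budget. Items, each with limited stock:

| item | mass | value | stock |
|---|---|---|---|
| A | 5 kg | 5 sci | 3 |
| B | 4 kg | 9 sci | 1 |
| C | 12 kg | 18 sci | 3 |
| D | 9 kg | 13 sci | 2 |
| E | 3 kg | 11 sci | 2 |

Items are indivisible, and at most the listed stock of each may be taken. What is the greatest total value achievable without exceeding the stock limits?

Top feasible selections:
- 1×B + 1×D + 2×E: mass 19, value 44
- 2×A + 1×B + 2×E: mass 20, value 41
- 1×C + 2×E: mass 18, value 40
Best: 44 sci.

44 sci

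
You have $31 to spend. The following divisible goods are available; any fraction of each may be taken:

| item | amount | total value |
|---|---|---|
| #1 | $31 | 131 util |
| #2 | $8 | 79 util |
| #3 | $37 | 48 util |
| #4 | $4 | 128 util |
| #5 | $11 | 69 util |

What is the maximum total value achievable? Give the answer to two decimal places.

309.81

Take in order of value per unit:
- #4 (128/4 per unit): all 4 → value 128, running total 128.00
- #2 (79/8 per unit): all 8 → value 79, running total 207.00
- #5 (69/11 per unit): all 11 → value 69, running total 276.00
- #1 (131/31 per unit): 8 of 31 → value 8×131/31 = 33.8065, running total 309.81
Total 309.81.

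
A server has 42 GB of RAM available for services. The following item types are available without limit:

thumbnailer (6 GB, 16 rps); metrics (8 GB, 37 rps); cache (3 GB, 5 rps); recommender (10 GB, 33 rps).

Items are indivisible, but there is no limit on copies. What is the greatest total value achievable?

Best value-per-unit is metrics at 37/8, and filling with it alone uses memory 5×8=40. No mix of the others beats 5×37 = 185.

185 rps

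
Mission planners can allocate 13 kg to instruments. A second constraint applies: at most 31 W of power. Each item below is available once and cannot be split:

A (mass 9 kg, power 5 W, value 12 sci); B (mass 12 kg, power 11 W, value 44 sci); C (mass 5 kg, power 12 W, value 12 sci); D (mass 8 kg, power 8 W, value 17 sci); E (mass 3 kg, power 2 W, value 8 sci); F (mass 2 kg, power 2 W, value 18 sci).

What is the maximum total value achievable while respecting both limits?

44 sci

Feasible sets respecting both limits:
- B: mass 12, power 11, value 44
- D+E+F: mass 13, power 12, value 43
- C+E+F: mass 10, power 16, value 38
Best: 44 sci.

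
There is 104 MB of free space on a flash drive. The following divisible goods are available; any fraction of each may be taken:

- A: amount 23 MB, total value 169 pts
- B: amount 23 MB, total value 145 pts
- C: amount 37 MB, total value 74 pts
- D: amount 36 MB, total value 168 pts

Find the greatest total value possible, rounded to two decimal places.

526.00

Take in order of value per unit:
- A (169/23 per unit): all 23 → value 169, running total 169.00
- B (145/23 per unit): all 23 → value 145, running total 314.00
- D (168/36 per unit): all 36 → value 168, running total 482.00
- C (74/37 per unit): 22 of 37 → value 22×74/37 = 44.0000, running total 526.00
Total 526.00.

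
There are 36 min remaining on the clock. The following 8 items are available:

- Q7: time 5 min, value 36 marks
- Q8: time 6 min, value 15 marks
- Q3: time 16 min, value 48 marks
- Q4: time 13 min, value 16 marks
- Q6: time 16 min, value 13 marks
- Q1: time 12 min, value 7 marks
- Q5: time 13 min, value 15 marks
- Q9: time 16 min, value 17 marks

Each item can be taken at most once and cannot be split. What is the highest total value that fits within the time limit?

Check high-value combinations within 36 min:
- Q7+Q3+Q4: time 5+16+13=34, value 36+48+16=100
- Q7+Q8+Q3: time 5+6+16=27, value 36+15+48=99
- Q7+Q3+Q5: time 5+16+13=34, value 36+48+15=99
- Q7+Q3+Q1: time 5+16+12=33, value 36+48+7=91
- Q7+Q3: time 5+16=21, value 36+48=84
Best: 100 marks.

100 marks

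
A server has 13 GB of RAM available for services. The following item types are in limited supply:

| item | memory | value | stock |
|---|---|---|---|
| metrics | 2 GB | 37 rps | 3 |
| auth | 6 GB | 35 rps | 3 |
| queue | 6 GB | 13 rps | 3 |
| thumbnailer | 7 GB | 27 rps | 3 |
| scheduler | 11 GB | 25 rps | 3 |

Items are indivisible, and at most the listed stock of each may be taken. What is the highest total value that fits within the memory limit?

146 rps

Best selections within memory 13 and stock limits:
- 3×metrics + 1×auth: memory 12, value 146
- 3×metrics + 1×thumbnailer: memory 13, value 138
- 3×metrics + 1×queue: memory 12, value 124
- 3×metrics: memory 6, value 111
Best: 146 rps.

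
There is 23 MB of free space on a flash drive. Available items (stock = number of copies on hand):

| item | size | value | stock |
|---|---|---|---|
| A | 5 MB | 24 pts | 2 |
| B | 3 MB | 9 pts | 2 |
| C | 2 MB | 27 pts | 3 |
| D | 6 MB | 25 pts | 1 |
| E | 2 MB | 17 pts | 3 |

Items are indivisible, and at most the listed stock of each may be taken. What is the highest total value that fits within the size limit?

Top feasible selections:
- 1×A + 3×C + 1×D + 3×E: size 23, value 181
- 2×A + 3×C + 3×E: size 22, value 180
Best: 181 pts.

181 pts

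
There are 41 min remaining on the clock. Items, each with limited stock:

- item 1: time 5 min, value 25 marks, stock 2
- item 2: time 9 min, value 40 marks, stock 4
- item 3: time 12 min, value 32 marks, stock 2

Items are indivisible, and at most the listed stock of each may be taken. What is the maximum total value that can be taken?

185 marks

Best selections within time 41 and stock limits:
- 1×item 1 + 4×item 2: time 41, value 185
- 2×item 1 + 3×item 2: time 37, value 170
Best: 185 marks.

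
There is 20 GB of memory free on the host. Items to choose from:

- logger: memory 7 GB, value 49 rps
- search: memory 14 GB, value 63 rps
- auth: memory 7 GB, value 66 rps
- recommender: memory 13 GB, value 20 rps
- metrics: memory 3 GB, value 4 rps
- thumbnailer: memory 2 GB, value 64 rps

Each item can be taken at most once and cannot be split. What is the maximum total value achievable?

Check high-value combinations within 20 GB:
- logger+auth+metrics+thumbnailer: memory 7+7+3+2=19, value 49+66+4+64=183
- logger+auth+thumbnailer: memory 7+7+2=16, value 49+66+64=179
- auth+metrics+thumbnailer: memory 7+3+2=12, value 66+4+64=134
- search+metrics+thumbnailer: memory 14+3+2=19, value 63+4+64=131
Best: 183 rps.

183 rps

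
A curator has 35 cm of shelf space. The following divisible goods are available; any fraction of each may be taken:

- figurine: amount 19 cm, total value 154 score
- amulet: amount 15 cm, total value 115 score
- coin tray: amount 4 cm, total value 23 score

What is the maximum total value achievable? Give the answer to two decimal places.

274.75

Take in order of value per unit:
- figurine (154/19 per unit): all 19 → value 154, running total 154.00
- amulet (115/15 per unit): all 15 → value 115, running total 269.00
- coin tray (23/4 per unit): 1 of 4 → value 1×23/4 = 5.7500, running total 274.75
Total 274.75.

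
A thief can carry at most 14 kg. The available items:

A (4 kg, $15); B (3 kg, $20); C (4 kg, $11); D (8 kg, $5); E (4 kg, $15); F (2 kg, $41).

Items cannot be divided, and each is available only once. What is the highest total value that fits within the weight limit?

Check high-value combinations within 14 kg:
- A+B+E+F: weight 4+3+4+2=13, value 15+20+15+41=91
- A+B+C+F: weight 4+3+4+2=13, value 15+20+11+41=87
- B+C+E+F: weight 3+4+4+2=13, value 20+11+15+41=87
- A+C+E+F: weight 4+4+4+2=14, value 15+11+15+41=82
- A+B+F: weight 4+3+2=9, value 15+20+41=76
Best: $91.

$91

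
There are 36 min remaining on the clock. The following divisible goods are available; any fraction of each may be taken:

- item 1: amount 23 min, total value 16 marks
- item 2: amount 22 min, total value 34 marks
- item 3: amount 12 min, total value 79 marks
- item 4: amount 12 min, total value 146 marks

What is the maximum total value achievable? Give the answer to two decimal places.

Take in order of value per unit:
- item 4 (146/12 per unit): all 12 → value 146, running total 146.00
- item 3 (79/12 per unit): all 12 → value 79, running total 225.00
- item 2 (34/22 per unit): 12 of 22 → value 12×34/22 = 18.5455, running total 243.55
Total 243.55.

243.55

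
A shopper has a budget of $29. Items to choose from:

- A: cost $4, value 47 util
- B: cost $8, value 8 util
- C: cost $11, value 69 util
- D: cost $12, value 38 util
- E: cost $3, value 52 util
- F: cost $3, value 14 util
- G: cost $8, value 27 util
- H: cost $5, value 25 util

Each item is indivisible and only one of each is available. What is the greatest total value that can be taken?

Check high-value combinations within $29:
- A+C+E+F+G: cost 4+11+3+3+8=29, value 47+69+52+14+27=209
- A+C+E+F+H: cost 4+11+3+3+5=26, value 47+69+52+14+25=207
- A+C+E+G: cost 4+11+3+8=26, value 47+69+52+27=195
Best: 209 util.

209 util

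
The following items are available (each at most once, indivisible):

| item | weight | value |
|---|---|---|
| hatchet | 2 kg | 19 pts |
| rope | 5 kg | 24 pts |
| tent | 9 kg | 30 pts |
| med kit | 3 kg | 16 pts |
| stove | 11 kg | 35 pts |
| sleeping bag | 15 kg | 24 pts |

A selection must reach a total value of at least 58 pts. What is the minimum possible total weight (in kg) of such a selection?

10

Subsets with value ≥ 58, sorted by total weight:
- hatchet+rope+med kit: weight 10, value 59
- hatchet+tent+med kit: weight 14, value 65
- hatchet+rope+tent: weight 16, value 73
- hatchet+med kit+stove: weight 16, value 70
Minimum weight: 10 kg.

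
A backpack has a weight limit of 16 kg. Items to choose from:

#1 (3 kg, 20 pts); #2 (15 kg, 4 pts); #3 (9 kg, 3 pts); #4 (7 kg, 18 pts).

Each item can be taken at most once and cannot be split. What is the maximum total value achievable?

Check high-value combinations within 16 kg:
- #1+#4: weight 3+7=10, value 20+18=38
- #1+#3: weight 3+9=12, value 20+3=23
- #3+#4: weight 9+7=16, value 3+18=21
Best: 38 pts.

38 pts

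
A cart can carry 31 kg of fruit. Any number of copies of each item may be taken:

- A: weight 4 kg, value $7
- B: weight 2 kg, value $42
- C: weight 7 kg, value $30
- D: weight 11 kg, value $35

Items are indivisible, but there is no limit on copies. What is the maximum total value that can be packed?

Best value-per-unit is B at 42/2, and filling with it alone uses weight 15×2=30. No mix of the others beats 15×42 = 630.

$630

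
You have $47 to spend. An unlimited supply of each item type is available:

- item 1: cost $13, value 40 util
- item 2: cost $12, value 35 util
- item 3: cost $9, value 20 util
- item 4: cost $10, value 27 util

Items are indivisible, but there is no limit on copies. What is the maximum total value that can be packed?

137 util

Best value-per-unit is item 1 at 40/13; filling with it alone gives 3×40 = 120.
Optimal mix: 1×item 1 + 2×item 2 + 1×item 4 → cost 47, value 137.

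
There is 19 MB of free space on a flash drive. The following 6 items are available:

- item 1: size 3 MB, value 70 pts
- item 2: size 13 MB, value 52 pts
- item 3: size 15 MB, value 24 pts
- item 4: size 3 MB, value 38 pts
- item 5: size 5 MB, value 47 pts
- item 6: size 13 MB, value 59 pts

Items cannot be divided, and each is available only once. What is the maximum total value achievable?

This is a 0/1 knapsack; check combinations near the capacity.
- item 1+item 4+item 6: size 3+3+13=19, value 70+38+59=167
- item 1+item 2+item 4: size 3+13+3=19, value 70+52+38=160
- item 1+item 4+item 5: size 3+3+5=11, value 70+38+47=155
Best: 167 pts.

167 pts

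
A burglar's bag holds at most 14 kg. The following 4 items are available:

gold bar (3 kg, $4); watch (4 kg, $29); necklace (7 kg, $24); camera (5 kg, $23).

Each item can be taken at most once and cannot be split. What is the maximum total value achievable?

Check high-value combinations within 14 kg:
- gold bar+watch+necklace: weight 3+4+7=14, value 4+29+24=57
- gold bar+watch+camera: weight 3+4+5=12, value 4+29+23=56
- watch+necklace: weight 4+7=11, value 29+24=53
- watch+camera: weight 4+5=9, value 29+23=52
Best: $57.

$57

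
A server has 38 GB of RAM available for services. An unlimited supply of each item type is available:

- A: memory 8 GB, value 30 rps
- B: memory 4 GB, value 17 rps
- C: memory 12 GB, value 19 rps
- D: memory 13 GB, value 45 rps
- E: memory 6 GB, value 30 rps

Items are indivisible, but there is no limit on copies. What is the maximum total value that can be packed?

184 rps

Best value-per-unit is E at 30/6; filling with it alone gives 6×30 = 180.
Optimal mix: 2×B + 5×E → memory 38, value 184.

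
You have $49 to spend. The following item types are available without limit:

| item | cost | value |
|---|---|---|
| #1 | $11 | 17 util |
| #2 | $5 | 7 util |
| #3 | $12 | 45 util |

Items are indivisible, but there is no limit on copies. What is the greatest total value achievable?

180 util

Best value-per-unit is #3 at 45/12, and filling with it alone uses cost 4×12=48. No mix of the others beats 4×45 = 180.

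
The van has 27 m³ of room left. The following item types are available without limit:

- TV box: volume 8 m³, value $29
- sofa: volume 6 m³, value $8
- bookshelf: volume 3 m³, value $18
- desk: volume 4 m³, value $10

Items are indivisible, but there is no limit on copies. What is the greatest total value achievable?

Best value-per-unit is bookshelf at 18/3, and filling with it alone uses volume 9×3=27. No mix of the others beats 9×18 = 162.

$162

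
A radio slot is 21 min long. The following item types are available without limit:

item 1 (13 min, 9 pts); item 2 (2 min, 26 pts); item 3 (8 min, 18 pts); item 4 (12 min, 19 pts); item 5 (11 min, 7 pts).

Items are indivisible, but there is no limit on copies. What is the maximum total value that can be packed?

Best value-per-unit is item 2 at 26/2, and filling with it alone uses duration 10×2=20. No mix of the others beats 10×26 = 260.

260 pts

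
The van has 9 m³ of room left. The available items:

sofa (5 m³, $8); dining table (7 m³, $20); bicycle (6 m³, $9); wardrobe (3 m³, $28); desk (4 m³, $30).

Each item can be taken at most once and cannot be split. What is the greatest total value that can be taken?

$58

Check high-value combinations within 9 m³:
- wardrobe+desk: volume 3+4=7, value 28+30=58
- sofa+desk: volume 5+4=9, value 8+30=38
- bicycle+wardrobe: volume 6+3=9, value 9+28=37
- sofa+wardrobe: volume 5+3=8, value 8+28=36
Best: $58.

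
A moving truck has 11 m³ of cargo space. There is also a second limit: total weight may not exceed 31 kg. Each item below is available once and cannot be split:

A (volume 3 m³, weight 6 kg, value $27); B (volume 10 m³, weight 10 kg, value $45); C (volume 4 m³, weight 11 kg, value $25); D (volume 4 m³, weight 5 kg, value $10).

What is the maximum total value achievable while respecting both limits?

Feasible sets respecting both limits:
- A+C+D: volume 11, weight 22, value 62
- A+C: volume 7, weight 17, value 52
- B: volume 10, weight 10, value 45
Best: $62.

$62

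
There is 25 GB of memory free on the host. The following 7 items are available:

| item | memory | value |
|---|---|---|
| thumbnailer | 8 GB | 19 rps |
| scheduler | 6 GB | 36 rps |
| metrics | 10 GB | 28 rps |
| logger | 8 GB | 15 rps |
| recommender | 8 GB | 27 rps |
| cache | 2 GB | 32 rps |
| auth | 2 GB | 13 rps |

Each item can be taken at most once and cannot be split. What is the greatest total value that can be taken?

114 rps

This is a 0/1 knapsack; check combinations near the capacity.
- thumbnailer+scheduler+recommender+cache: memory 8+6+8+2=24, value 19+36+27+32=114
- scheduler+logger+recommender+cache: memory 6+8+8+2=24, value 36+15+27+32=110
- scheduler+metrics+cache+auth: memory 6+10+2+2=20, value 36+28+32+13=109
- scheduler+recommender+cache+auth: memory 6+8+2+2=18, value 36+27+32+13=108
- thumbnailer+scheduler+logger+cache: memory 8+6+8+2=24, value 19+36+15+32=102
Best: 114 rps.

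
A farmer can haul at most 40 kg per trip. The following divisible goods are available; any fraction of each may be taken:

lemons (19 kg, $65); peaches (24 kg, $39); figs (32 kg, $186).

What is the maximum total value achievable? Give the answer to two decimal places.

213.37

Take in order of value per unit:
- figs (186/32 per unit): all 32 → value 186, running total 186.00
- lemons (65/19 per unit): 8 of 19 → value 8×65/19 = 27.3684, running total 213.37
Total 213.37.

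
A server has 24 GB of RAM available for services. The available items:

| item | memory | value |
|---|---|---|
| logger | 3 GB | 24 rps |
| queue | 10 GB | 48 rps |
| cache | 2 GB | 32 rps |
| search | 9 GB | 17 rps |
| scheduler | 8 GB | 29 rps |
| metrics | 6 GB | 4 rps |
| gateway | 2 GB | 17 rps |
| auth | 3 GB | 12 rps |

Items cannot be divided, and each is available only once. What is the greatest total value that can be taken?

133 rps

This is a 0/1 knapsack; check combinations near the capacity.
- logger+queue+cache+gateway+auth: memory 3+10+2+2+3=20, value 24+48+32+17+12=133
- logger+queue+cache+scheduler: memory 3+10+2+8=23, value 24+48+32+29=133
- queue+cache+scheduler+gateway: memory 10+2+8+2=22, value 48+32+29+17=126
- logger+queue+cache+metrics+gateway: memory 3+10+2+6+2=23, value 24+48+32+4+17=125
- logger+queue+cache+gateway: memory 3+10+2+2=17, value 24+48+32+17=121
Best: 133 rps.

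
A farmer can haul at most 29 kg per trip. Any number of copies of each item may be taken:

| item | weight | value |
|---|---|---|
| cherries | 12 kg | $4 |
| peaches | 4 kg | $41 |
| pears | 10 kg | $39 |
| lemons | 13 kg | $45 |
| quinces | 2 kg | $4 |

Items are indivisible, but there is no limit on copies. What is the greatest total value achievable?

Best value-per-unit is peaches at 41/4, and filling with it alone uses weight 7×4=28. No mix of the others beats 7×41 = 287.

$287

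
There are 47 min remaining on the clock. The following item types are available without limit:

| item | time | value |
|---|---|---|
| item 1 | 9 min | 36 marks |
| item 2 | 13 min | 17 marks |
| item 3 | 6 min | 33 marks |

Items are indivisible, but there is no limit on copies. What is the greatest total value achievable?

Best value-per-unit is item 3 at 33/6; filling with it alone gives 7×33 = 231.
Optimal mix: 1×item 1 + 6×item 3 → time 45, value 234.

234 marks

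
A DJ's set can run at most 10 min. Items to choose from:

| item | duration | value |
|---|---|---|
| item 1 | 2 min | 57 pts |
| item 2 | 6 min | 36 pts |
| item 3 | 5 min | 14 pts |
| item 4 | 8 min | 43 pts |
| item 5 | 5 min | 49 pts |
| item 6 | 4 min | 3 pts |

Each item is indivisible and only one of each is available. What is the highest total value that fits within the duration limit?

Check high-value combinations within 10 min:
- item 1+item 5: duration 2+5=7, value 57+49=106
- item 1+item 4: duration 2+8=10, value 57+43=100
- item 1+item 2: duration 2+6=8, value 57+36=93
Best: 106 pts.

106 pts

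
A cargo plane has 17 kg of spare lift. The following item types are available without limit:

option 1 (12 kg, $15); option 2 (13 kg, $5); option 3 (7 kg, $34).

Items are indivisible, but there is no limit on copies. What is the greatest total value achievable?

$68

Best value-per-unit is option 3 at 34/7, and filling with it alone uses weight 2×7=14. No mix of the others beats 2×34 = 68.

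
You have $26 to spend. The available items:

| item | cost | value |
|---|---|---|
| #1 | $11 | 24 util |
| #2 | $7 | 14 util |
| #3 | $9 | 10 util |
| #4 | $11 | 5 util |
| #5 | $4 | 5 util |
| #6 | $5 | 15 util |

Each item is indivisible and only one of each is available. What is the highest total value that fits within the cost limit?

53 util

Check high-value combinations within $26:
- #1+#2+#6: cost 11+7+5=23, value 24+14+15=53
- #1+#3+#6: cost 11+9+5=25, value 24+10+15=49
- #1+#5+#6: cost 11+4+5=20, value 24+5+15=44
Best: 53 util.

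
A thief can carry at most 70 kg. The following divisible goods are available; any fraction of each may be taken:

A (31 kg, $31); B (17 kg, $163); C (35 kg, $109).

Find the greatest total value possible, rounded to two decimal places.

Take in order of value per unit:
- B (163/17 per unit): all 17 → value 163, running total 163.00
- C (109/35 per unit): all 35 → value 109, running total 272.00
- A (31/31 per unit): 18 of 31 → value 18×31/31 = 18.0000, running total 290.00
Total 290.00.

290.00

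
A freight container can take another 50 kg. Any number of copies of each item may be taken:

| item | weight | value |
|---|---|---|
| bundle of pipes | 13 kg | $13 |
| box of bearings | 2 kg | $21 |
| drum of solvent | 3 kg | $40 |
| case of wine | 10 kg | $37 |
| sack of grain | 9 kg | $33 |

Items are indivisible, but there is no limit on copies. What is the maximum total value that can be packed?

Best value-per-unit is drum of solvent at 40/3; filling with it alone gives 16×40 = 640.
Optimal mix: 1×box of bearings + 16×drum of solvent → weight 50, value 661.

$661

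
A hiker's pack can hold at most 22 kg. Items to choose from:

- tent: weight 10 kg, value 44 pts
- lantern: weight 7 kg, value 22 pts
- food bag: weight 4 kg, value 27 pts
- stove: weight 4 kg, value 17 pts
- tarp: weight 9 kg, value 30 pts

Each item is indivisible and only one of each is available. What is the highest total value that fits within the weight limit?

Check high-value combinations within 22 kg:
- tent+lantern+food bag: weight 10+7+4=21, value 44+22+27=93
- tent+food bag+stove: weight 10+4+4=18, value 44+27+17=88
- tent+lantern+stove: weight 10+7+4=21, value 44+22+17=83
Best: 93 pts.

93 pts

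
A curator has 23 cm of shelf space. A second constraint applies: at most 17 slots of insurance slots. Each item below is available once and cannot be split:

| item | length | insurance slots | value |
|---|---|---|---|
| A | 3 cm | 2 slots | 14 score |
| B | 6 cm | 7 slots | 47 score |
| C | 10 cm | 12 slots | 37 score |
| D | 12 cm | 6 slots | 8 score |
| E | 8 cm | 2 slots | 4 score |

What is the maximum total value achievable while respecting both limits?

69 score

Feasible sets respecting both limits:
- A+B+D: length 21, insurance slots 15, value 69
- A+B+E: length 17, insurance slots 11, value 65
- A+B: length 9, insurance slots 9, value 61
- B+D: length 18, insurance slots 13, value 55
Best: 69 score.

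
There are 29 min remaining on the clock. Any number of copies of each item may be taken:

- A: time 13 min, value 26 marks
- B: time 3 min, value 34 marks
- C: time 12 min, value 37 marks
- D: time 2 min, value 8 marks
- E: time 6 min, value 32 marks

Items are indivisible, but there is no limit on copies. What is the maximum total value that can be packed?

Best value-per-unit is B at 34/3; filling with it alone gives 9×34 = 306.
Optimal mix: 9×B + 1×D → time 29, value 314.

314 marks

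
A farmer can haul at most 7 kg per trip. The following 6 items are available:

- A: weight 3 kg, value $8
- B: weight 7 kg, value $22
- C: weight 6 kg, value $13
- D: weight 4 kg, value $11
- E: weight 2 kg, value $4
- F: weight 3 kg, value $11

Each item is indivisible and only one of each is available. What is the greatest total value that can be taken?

$22

This is a 0/1 knapsack; check combinations near the capacity.
- B: weight 7, value 22
- D+F: weight 4+3=7, value 11+11=22
- A+F: weight 3+3=6, value 8+11=19
- A+D: weight 3+4=7, value 8+11=19
Best: $22.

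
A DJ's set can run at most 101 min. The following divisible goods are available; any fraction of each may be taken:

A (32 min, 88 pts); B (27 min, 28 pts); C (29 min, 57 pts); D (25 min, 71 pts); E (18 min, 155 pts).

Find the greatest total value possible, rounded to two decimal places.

365.10

Take in order of value per unit:
- E (155/18 per unit): all 18 → value 155, running total 155.00
- D (71/25 per unit): all 25 → value 71, running total 226.00
- A (88/32 per unit): all 32 → value 88, running total 314.00
- C (57/29 per unit): 26 of 29 → value 26×57/29 = 51.1034, running total 365.10
Total 365.10.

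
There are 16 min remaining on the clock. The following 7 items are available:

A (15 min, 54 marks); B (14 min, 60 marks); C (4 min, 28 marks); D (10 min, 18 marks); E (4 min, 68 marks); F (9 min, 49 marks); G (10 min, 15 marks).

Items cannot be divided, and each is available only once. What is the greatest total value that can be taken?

Check high-value combinations within 16 min:
- E+F: time 4+9=13, value 68+49=117
- C+E: time 4+4=8, value 28+68=96
- D+E: time 10+4=14, value 18+68=86
- E+G: time 4+10=14, value 68+15=83
Best: 117 marks.

117 marks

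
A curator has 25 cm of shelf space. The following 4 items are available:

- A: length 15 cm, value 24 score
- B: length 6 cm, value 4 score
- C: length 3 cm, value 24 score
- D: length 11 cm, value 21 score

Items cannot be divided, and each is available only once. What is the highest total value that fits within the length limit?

This is a 0/1 knapsack; check combinations near the capacity.
- A+B+C: length 15+6+3=24, value 24+4+24=52
- B+C+D: length 6+3+11=20, value 4+24+21=49
- A+C: length 15+3=18, value 24+24=48
- C+D: length 3+11=14, value 24+21=45
- B+C: length 6+3=9, value 4+24=28
Best: 52 score.

52 score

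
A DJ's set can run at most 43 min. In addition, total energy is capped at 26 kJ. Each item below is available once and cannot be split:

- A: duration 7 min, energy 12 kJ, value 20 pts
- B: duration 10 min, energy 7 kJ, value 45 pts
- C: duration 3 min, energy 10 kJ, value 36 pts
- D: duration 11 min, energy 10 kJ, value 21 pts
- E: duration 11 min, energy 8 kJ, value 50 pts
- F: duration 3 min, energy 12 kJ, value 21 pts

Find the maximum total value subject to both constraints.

Feasible sets respecting both limits:
- B+C+E: duration 24, energy 25, value 131
- B+D+E: duration 32, energy 25, value 116
- B+E: duration 21, energy 15, value 95
- C+E: duration 14, energy 18, value 86
Best: 131 pts.

131 pts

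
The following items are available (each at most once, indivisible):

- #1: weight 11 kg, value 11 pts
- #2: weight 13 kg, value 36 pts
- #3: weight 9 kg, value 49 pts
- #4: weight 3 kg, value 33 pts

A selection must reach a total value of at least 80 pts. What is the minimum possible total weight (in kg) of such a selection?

12

Subsets with value ≥ 80, sorted by total weight:
- #3+#4: weight 12, value 82
- #2+#3: weight 22, value 85
Minimum weight: 12 kg.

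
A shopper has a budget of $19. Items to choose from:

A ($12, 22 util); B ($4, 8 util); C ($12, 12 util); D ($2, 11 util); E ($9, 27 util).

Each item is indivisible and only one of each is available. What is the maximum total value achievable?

46 util

Check high-value combinations within $19:
- B+D+E: cost 4+2+9=15, value 8+11+27=46
- A+B+D: cost 12+4+2=18, value 22+8+11=41
- D+E: cost 2+9=11, value 11+27=38
Best: 46 util.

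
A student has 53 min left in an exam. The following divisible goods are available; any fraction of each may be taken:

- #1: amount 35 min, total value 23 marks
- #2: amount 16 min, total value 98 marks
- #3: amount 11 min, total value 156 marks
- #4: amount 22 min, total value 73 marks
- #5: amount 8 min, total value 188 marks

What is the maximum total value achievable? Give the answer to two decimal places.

Take in order of value per unit:
- #5 (188/8 per unit): all 8 → value 188, running total 188.00
- #3 (156/11 per unit): all 11 → value 156, running total 344.00
- #2 (98/16 per unit): all 16 → value 98, running total 442.00
- #4 (73/22 per unit): 18 of 22 → value 18×73/22 = 59.7273, running total 501.73
Total 501.73.

501.73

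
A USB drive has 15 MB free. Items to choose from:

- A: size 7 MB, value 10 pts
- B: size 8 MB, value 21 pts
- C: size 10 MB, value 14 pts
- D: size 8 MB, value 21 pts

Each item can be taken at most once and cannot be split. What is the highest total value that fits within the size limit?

31 pts

Check high-value combinations within 15 MB:
- A+B: size 7+8=15, value 10+21=31
- A+D: size 7+8=15, value 10+21=31
- B: size 8, value 21
Best: 31 pts.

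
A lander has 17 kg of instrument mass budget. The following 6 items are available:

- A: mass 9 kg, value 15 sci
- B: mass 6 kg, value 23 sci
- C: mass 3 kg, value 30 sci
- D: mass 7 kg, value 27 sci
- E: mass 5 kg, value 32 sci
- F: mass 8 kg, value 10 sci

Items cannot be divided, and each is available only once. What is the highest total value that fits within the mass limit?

89 sci

Check high-value combinations within 17 kg:
- C+D+E: mass 3+7+5=15, value 30+27+32=89
- B+C+E: mass 6+3+5=14, value 23+30+32=85
- B+C+D: mass 6+3+7=16, value 23+30+27=80
Best: 89 sci.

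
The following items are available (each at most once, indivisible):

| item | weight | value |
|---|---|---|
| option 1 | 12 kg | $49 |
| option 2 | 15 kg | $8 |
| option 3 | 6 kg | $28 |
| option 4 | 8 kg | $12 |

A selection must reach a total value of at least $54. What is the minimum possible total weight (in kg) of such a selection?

Subsets with value ≥ 54, sorted by total weight:
- option 1+option 3: weight 18, value 77
- option 1+option 4: weight 20, value 61
- option 1+option 3+option 4: weight 26, value 89
- option 1+option 2: weight 27, value 57
Minimum weight: 18 kg.

18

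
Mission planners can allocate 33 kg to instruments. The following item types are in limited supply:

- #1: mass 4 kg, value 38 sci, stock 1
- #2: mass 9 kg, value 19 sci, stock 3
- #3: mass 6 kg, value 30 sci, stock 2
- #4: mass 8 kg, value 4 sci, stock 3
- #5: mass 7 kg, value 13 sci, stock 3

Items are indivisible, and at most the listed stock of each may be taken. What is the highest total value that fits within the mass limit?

130 sci

Best selections within mass 33 and stock limits:
- 1×#1 + 1×#2 + 2×#3 + 1×#5: mass 32, value 130
- 1×#1 + 2×#3 + 2×#5: mass 30, value 124
Best: 130 sci.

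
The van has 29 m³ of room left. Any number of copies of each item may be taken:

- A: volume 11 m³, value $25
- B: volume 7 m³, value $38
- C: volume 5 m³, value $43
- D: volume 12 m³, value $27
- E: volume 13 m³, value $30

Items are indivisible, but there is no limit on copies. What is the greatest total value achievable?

$215

Best value-per-unit is C at 43/5, and filling with it alone uses volume 5×5=25. No mix of the others beats 5×43 = 215.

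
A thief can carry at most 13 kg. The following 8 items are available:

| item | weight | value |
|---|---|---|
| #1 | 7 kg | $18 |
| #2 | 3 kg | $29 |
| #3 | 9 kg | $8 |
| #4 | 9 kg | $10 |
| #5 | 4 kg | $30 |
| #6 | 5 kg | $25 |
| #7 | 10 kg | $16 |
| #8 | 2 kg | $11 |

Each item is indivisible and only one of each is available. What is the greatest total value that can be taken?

$84

Check high-value combinations within 13 kg:
- #2+#5+#6: weight 3+4+5=12, value 29+30+25=84
- #2+#5+#8: weight 3+4+2=9, value 29+30+11=70
- #5+#6+#8: weight 4+5+2=11, value 30+25+11=66
- #2+#6+#8: weight 3+5+2=10, value 29+25+11=65
Best: $84.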